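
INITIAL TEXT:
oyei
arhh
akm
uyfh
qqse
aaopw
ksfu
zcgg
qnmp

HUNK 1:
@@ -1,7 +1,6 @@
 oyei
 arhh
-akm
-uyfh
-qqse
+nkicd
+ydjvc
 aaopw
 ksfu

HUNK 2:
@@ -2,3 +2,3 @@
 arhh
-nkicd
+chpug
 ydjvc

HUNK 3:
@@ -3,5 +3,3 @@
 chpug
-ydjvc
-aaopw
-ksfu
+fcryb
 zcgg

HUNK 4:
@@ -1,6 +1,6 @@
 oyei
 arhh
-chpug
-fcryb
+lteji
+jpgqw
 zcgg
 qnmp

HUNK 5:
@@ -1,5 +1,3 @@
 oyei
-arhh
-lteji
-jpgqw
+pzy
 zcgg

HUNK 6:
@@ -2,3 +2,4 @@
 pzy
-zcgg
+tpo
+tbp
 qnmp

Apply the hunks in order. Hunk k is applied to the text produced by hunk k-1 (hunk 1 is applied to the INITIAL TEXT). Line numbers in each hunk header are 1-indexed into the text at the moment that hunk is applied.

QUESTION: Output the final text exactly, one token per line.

Hunk 1: at line 1 remove [akm,uyfh,qqse] add [nkicd,ydjvc] -> 8 lines: oyei arhh nkicd ydjvc aaopw ksfu zcgg qnmp
Hunk 2: at line 2 remove [nkicd] add [chpug] -> 8 lines: oyei arhh chpug ydjvc aaopw ksfu zcgg qnmp
Hunk 3: at line 3 remove [ydjvc,aaopw,ksfu] add [fcryb] -> 6 lines: oyei arhh chpug fcryb zcgg qnmp
Hunk 4: at line 1 remove [chpug,fcryb] add [lteji,jpgqw] -> 6 lines: oyei arhh lteji jpgqw zcgg qnmp
Hunk 5: at line 1 remove [arhh,lteji,jpgqw] add [pzy] -> 4 lines: oyei pzy zcgg qnmp
Hunk 6: at line 2 remove [zcgg] add [tpo,tbp] -> 5 lines: oyei pzy tpo tbp qnmp

Answer: oyei
pzy
tpo
tbp
qnmp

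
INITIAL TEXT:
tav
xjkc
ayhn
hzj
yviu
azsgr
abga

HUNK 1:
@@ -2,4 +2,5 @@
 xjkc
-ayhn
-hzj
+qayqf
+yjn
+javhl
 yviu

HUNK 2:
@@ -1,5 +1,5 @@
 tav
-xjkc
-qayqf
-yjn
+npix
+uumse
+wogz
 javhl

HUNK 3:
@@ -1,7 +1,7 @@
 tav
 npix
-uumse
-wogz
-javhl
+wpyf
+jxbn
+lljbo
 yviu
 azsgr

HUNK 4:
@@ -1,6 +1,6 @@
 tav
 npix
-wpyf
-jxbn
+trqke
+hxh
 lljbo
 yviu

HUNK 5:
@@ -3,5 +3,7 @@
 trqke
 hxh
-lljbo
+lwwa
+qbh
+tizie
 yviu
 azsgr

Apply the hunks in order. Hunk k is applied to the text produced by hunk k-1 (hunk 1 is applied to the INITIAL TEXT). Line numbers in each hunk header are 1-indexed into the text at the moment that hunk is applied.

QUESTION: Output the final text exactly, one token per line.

Answer: tav
npix
trqke
hxh
lwwa
qbh
tizie
yviu
azsgr
abga

Derivation:
Hunk 1: at line 2 remove [ayhn,hzj] add [qayqf,yjn,javhl] -> 8 lines: tav xjkc qayqf yjn javhl yviu azsgr abga
Hunk 2: at line 1 remove [xjkc,qayqf,yjn] add [npix,uumse,wogz] -> 8 lines: tav npix uumse wogz javhl yviu azsgr abga
Hunk 3: at line 1 remove [uumse,wogz,javhl] add [wpyf,jxbn,lljbo] -> 8 lines: tav npix wpyf jxbn lljbo yviu azsgr abga
Hunk 4: at line 1 remove [wpyf,jxbn] add [trqke,hxh] -> 8 lines: tav npix trqke hxh lljbo yviu azsgr abga
Hunk 5: at line 3 remove [lljbo] add [lwwa,qbh,tizie] -> 10 lines: tav npix trqke hxh lwwa qbh tizie yviu azsgr abga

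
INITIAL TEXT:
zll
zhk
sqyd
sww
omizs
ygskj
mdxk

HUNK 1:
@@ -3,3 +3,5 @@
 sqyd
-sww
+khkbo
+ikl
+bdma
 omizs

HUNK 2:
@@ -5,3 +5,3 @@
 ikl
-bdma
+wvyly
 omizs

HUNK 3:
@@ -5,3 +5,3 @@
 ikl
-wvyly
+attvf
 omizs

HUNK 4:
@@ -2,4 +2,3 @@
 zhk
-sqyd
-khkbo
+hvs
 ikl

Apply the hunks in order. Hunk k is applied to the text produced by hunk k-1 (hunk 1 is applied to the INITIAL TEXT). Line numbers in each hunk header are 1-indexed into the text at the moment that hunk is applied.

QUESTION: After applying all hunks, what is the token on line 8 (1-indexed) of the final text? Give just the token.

Answer: mdxk

Derivation:
Hunk 1: at line 3 remove [sww] add [khkbo,ikl,bdma] -> 9 lines: zll zhk sqyd khkbo ikl bdma omizs ygskj mdxk
Hunk 2: at line 5 remove [bdma] add [wvyly] -> 9 lines: zll zhk sqyd khkbo ikl wvyly omizs ygskj mdxk
Hunk 3: at line 5 remove [wvyly] add [attvf] -> 9 lines: zll zhk sqyd khkbo ikl attvf omizs ygskj mdxk
Hunk 4: at line 2 remove [sqyd,khkbo] add [hvs] -> 8 lines: zll zhk hvs ikl attvf omizs ygskj mdxk
Final line 8: mdxk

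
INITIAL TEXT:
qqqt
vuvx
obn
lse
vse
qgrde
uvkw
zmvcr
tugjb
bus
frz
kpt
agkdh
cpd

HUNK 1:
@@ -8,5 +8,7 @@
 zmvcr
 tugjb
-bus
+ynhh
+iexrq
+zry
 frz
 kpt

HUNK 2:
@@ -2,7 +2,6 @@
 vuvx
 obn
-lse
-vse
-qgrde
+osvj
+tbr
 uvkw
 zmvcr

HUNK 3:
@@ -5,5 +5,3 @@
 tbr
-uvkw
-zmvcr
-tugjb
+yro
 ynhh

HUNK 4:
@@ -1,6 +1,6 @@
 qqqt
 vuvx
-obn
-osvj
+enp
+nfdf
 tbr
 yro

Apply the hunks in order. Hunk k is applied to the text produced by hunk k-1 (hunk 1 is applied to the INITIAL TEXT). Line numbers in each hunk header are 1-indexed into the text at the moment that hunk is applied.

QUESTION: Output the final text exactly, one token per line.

Answer: qqqt
vuvx
enp
nfdf
tbr
yro
ynhh
iexrq
zry
frz
kpt
agkdh
cpd

Derivation:
Hunk 1: at line 8 remove [bus] add [ynhh,iexrq,zry] -> 16 lines: qqqt vuvx obn lse vse qgrde uvkw zmvcr tugjb ynhh iexrq zry frz kpt agkdh cpd
Hunk 2: at line 2 remove [lse,vse,qgrde] add [osvj,tbr] -> 15 lines: qqqt vuvx obn osvj tbr uvkw zmvcr tugjb ynhh iexrq zry frz kpt agkdh cpd
Hunk 3: at line 5 remove [uvkw,zmvcr,tugjb] add [yro] -> 13 lines: qqqt vuvx obn osvj tbr yro ynhh iexrq zry frz kpt agkdh cpd
Hunk 4: at line 1 remove [obn,osvj] add [enp,nfdf] -> 13 lines: qqqt vuvx enp nfdf tbr yro ynhh iexrq zry frz kpt agkdh cpd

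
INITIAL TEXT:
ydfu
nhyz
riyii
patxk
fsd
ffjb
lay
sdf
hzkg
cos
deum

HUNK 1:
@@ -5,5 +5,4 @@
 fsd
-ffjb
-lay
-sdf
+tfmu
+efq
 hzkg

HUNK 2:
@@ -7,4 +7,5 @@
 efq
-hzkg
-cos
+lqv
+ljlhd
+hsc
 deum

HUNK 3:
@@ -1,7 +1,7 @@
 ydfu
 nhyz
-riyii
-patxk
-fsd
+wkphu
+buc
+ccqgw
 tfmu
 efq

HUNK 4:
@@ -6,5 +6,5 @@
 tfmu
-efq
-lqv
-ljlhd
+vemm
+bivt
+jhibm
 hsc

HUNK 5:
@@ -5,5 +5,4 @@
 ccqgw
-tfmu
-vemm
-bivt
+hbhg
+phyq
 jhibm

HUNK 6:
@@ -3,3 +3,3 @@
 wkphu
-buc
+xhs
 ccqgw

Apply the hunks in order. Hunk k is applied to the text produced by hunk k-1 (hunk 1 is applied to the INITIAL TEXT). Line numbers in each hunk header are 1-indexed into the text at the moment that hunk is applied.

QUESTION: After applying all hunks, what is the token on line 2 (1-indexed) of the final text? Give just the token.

Answer: nhyz

Derivation:
Hunk 1: at line 5 remove [ffjb,lay,sdf] add [tfmu,efq] -> 10 lines: ydfu nhyz riyii patxk fsd tfmu efq hzkg cos deum
Hunk 2: at line 7 remove [hzkg,cos] add [lqv,ljlhd,hsc] -> 11 lines: ydfu nhyz riyii patxk fsd tfmu efq lqv ljlhd hsc deum
Hunk 3: at line 1 remove [riyii,patxk,fsd] add [wkphu,buc,ccqgw] -> 11 lines: ydfu nhyz wkphu buc ccqgw tfmu efq lqv ljlhd hsc deum
Hunk 4: at line 6 remove [efq,lqv,ljlhd] add [vemm,bivt,jhibm] -> 11 lines: ydfu nhyz wkphu buc ccqgw tfmu vemm bivt jhibm hsc deum
Hunk 5: at line 5 remove [tfmu,vemm,bivt] add [hbhg,phyq] -> 10 lines: ydfu nhyz wkphu buc ccqgw hbhg phyq jhibm hsc deum
Hunk 6: at line 3 remove [buc] add [xhs] -> 10 lines: ydfu nhyz wkphu xhs ccqgw hbhg phyq jhibm hsc deum
Final line 2: nhyz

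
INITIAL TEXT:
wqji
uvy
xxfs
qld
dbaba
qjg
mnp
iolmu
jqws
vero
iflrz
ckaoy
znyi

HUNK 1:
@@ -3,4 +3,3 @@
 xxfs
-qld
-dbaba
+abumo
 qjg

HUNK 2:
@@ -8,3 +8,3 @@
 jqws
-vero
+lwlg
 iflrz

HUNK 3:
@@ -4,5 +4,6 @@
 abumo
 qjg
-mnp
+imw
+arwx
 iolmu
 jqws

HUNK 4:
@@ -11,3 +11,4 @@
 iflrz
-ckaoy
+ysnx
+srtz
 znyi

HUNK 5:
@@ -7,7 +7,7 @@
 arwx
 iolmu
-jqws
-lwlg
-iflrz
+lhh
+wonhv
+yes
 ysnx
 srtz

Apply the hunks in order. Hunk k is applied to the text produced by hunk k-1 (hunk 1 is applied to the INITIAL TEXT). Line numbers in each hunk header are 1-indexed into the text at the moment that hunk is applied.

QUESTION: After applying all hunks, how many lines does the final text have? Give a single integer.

Answer: 14

Derivation:
Hunk 1: at line 3 remove [qld,dbaba] add [abumo] -> 12 lines: wqji uvy xxfs abumo qjg mnp iolmu jqws vero iflrz ckaoy znyi
Hunk 2: at line 8 remove [vero] add [lwlg] -> 12 lines: wqji uvy xxfs abumo qjg mnp iolmu jqws lwlg iflrz ckaoy znyi
Hunk 3: at line 4 remove [mnp] add [imw,arwx] -> 13 lines: wqji uvy xxfs abumo qjg imw arwx iolmu jqws lwlg iflrz ckaoy znyi
Hunk 4: at line 11 remove [ckaoy] add [ysnx,srtz] -> 14 lines: wqji uvy xxfs abumo qjg imw arwx iolmu jqws lwlg iflrz ysnx srtz znyi
Hunk 5: at line 7 remove [jqws,lwlg,iflrz] add [lhh,wonhv,yes] -> 14 lines: wqji uvy xxfs abumo qjg imw arwx iolmu lhh wonhv yes ysnx srtz znyi
Final line count: 14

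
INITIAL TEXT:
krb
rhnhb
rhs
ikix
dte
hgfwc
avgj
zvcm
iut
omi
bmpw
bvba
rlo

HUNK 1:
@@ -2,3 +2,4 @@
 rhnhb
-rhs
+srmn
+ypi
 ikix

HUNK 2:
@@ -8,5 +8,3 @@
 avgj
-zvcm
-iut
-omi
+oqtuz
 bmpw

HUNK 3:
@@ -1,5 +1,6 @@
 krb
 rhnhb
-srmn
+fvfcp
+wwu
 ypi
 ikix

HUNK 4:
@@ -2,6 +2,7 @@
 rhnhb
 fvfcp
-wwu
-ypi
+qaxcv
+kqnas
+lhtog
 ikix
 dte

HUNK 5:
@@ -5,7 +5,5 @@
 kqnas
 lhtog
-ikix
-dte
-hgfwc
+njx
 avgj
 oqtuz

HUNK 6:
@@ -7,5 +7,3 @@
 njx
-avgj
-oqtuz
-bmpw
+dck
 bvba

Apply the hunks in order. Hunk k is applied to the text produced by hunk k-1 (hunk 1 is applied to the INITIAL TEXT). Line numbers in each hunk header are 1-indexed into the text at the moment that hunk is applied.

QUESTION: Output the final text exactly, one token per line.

Answer: krb
rhnhb
fvfcp
qaxcv
kqnas
lhtog
njx
dck
bvba
rlo

Derivation:
Hunk 1: at line 2 remove [rhs] add [srmn,ypi] -> 14 lines: krb rhnhb srmn ypi ikix dte hgfwc avgj zvcm iut omi bmpw bvba rlo
Hunk 2: at line 8 remove [zvcm,iut,omi] add [oqtuz] -> 12 lines: krb rhnhb srmn ypi ikix dte hgfwc avgj oqtuz bmpw bvba rlo
Hunk 3: at line 1 remove [srmn] add [fvfcp,wwu] -> 13 lines: krb rhnhb fvfcp wwu ypi ikix dte hgfwc avgj oqtuz bmpw bvba rlo
Hunk 4: at line 2 remove [wwu,ypi] add [qaxcv,kqnas,lhtog] -> 14 lines: krb rhnhb fvfcp qaxcv kqnas lhtog ikix dte hgfwc avgj oqtuz bmpw bvba rlo
Hunk 5: at line 5 remove [ikix,dte,hgfwc] add [njx] -> 12 lines: krb rhnhb fvfcp qaxcv kqnas lhtog njx avgj oqtuz bmpw bvba rlo
Hunk 6: at line 7 remove [avgj,oqtuz,bmpw] add [dck] -> 10 lines: krb rhnhb fvfcp qaxcv kqnas lhtog njx dck bvba rlo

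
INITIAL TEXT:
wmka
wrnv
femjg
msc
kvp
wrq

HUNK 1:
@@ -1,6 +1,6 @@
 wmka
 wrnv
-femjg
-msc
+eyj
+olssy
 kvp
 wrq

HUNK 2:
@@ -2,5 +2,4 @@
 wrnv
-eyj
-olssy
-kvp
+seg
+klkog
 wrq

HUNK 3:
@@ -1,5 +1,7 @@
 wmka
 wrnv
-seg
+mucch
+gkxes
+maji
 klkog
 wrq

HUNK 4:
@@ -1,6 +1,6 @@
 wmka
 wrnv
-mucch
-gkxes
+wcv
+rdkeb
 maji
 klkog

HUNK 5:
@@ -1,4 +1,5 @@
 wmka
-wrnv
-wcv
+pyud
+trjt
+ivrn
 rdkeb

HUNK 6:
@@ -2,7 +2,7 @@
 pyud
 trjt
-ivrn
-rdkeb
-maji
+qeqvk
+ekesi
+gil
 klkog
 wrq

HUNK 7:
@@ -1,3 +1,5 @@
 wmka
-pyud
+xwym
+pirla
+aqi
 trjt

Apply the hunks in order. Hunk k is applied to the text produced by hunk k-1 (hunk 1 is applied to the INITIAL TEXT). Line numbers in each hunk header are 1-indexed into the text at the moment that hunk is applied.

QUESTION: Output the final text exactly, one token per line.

Answer: wmka
xwym
pirla
aqi
trjt
qeqvk
ekesi
gil
klkog
wrq

Derivation:
Hunk 1: at line 1 remove [femjg,msc] add [eyj,olssy] -> 6 lines: wmka wrnv eyj olssy kvp wrq
Hunk 2: at line 2 remove [eyj,olssy,kvp] add [seg,klkog] -> 5 lines: wmka wrnv seg klkog wrq
Hunk 3: at line 1 remove [seg] add [mucch,gkxes,maji] -> 7 lines: wmka wrnv mucch gkxes maji klkog wrq
Hunk 4: at line 1 remove [mucch,gkxes] add [wcv,rdkeb] -> 7 lines: wmka wrnv wcv rdkeb maji klkog wrq
Hunk 5: at line 1 remove [wrnv,wcv] add [pyud,trjt,ivrn] -> 8 lines: wmka pyud trjt ivrn rdkeb maji klkog wrq
Hunk 6: at line 2 remove [ivrn,rdkeb,maji] add [qeqvk,ekesi,gil] -> 8 lines: wmka pyud trjt qeqvk ekesi gil klkog wrq
Hunk 7: at line 1 remove [pyud] add [xwym,pirla,aqi] -> 10 lines: wmka xwym pirla aqi trjt qeqvk ekesi gil klkog wrq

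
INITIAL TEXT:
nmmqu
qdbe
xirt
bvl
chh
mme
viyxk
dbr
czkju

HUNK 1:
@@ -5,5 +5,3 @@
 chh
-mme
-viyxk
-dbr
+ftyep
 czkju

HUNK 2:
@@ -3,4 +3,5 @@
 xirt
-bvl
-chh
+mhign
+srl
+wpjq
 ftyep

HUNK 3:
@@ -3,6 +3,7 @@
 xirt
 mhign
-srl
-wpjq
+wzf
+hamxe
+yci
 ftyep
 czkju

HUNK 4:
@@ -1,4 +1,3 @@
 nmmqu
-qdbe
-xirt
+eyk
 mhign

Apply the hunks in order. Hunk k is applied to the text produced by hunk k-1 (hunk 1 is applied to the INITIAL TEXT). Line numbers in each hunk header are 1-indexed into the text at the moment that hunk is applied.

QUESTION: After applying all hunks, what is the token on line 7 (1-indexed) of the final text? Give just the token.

Hunk 1: at line 5 remove [mme,viyxk,dbr] add [ftyep] -> 7 lines: nmmqu qdbe xirt bvl chh ftyep czkju
Hunk 2: at line 3 remove [bvl,chh] add [mhign,srl,wpjq] -> 8 lines: nmmqu qdbe xirt mhign srl wpjq ftyep czkju
Hunk 3: at line 3 remove [srl,wpjq] add [wzf,hamxe,yci] -> 9 lines: nmmqu qdbe xirt mhign wzf hamxe yci ftyep czkju
Hunk 4: at line 1 remove [qdbe,xirt] add [eyk] -> 8 lines: nmmqu eyk mhign wzf hamxe yci ftyep czkju
Final line 7: ftyep

Answer: ftyep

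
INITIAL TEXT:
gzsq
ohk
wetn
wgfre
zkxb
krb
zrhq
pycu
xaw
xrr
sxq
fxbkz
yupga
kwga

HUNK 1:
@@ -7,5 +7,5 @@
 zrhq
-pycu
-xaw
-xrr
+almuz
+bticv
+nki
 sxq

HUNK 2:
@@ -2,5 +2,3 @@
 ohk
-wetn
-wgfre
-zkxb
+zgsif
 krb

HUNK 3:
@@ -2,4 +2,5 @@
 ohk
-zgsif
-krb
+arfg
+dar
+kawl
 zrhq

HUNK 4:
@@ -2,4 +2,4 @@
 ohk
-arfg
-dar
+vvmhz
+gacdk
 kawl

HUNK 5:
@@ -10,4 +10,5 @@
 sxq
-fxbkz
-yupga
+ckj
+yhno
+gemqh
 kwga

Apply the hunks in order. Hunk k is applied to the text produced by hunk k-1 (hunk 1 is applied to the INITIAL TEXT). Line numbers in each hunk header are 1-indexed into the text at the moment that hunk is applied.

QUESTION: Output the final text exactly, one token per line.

Answer: gzsq
ohk
vvmhz
gacdk
kawl
zrhq
almuz
bticv
nki
sxq
ckj
yhno
gemqh
kwga

Derivation:
Hunk 1: at line 7 remove [pycu,xaw,xrr] add [almuz,bticv,nki] -> 14 lines: gzsq ohk wetn wgfre zkxb krb zrhq almuz bticv nki sxq fxbkz yupga kwga
Hunk 2: at line 2 remove [wetn,wgfre,zkxb] add [zgsif] -> 12 lines: gzsq ohk zgsif krb zrhq almuz bticv nki sxq fxbkz yupga kwga
Hunk 3: at line 2 remove [zgsif,krb] add [arfg,dar,kawl] -> 13 lines: gzsq ohk arfg dar kawl zrhq almuz bticv nki sxq fxbkz yupga kwga
Hunk 4: at line 2 remove [arfg,dar] add [vvmhz,gacdk] -> 13 lines: gzsq ohk vvmhz gacdk kawl zrhq almuz bticv nki sxq fxbkz yupga kwga
Hunk 5: at line 10 remove [fxbkz,yupga] add [ckj,yhno,gemqh] -> 14 lines: gzsq ohk vvmhz gacdk kawl zrhq almuz bticv nki sxq ckj yhno gemqh kwga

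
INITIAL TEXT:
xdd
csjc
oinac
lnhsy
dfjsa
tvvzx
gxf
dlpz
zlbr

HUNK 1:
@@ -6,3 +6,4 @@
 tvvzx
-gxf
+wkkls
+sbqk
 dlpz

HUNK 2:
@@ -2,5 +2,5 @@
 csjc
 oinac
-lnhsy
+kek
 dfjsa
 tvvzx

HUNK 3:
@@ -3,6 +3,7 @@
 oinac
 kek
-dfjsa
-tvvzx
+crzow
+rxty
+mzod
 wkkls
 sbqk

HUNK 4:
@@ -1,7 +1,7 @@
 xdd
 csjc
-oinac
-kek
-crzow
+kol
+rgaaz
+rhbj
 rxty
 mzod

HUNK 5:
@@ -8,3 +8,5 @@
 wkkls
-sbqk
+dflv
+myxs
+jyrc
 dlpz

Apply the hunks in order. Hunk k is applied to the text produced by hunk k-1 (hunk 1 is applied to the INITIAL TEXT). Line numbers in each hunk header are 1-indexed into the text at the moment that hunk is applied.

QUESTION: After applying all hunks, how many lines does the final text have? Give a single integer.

Hunk 1: at line 6 remove [gxf] add [wkkls,sbqk] -> 10 lines: xdd csjc oinac lnhsy dfjsa tvvzx wkkls sbqk dlpz zlbr
Hunk 2: at line 2 remove [lnhsy] add [kek] -> 10 lines: xdd csjc oinac kek dfjsa tvvzx wkkls sbqk dlpz zlbr
Hunk 3: at line 3 remove [dfjsa,tvvzx] add [crzow,rxty,mzod] -> 11 lines: xdd csjc oinac kek crzow rxty mzod wkkls sbqk dlpz zlbr
Hunk 4: at line 1 remove [oinac,kek,crzow] add [kol,rgaaz,rhbj] -> 11 lines: xdd csjc kol rgaaz rhbj rxty mzod wkkls sbqk dlpz zlbr
Hunk 5: at line 8 remove [sbqk] add [dflv,myxs,jyrc] -> 13 lines: xdd csjc kol rgaaz rhbj rxty mzod wkkls dflv myxs jyrc dlpz zlbr
Final line count: 13

Answer: 13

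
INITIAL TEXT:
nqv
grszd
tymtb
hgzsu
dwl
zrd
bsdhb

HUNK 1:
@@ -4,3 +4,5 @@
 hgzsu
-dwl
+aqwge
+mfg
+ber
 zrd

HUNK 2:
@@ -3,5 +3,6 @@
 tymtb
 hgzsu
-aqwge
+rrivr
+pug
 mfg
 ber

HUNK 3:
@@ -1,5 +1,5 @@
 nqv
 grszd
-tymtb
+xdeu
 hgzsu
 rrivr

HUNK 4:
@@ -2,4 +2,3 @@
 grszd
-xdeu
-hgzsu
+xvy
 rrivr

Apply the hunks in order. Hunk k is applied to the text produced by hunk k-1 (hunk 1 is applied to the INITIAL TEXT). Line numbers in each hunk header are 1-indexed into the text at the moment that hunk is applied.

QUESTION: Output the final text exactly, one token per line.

Hunk 1: at line 4 remove [dwl] add [aqwge,mfg,ber] -> 9 lines: nqv grszd tymtb hgzsu aqwge mfg ber zrd bsdhb
Hunk 2: at line 3 remove [aqwge] add [rrivr,pug] -> 10 lines: nqv grszd tymtb hgzsu rrivr pug mfg ber zrd bsdhb
Hunk 3: at line 1 remove [tymtb] add [xdeu] -> 10 lines: nqv grszd xdeu hgzsu rrivr pug mfg ber zrd bsdhb
Hunk 4: at line 2 remove [xdeu,hgzsu] add [xvy] -> 9 lines: nqv grszd xvy rrivr pug mfg ber zrd bsdhb

Answer: nqv
grszd
xvy
rrivr
pug
mfg
ber
zrd
bsdhb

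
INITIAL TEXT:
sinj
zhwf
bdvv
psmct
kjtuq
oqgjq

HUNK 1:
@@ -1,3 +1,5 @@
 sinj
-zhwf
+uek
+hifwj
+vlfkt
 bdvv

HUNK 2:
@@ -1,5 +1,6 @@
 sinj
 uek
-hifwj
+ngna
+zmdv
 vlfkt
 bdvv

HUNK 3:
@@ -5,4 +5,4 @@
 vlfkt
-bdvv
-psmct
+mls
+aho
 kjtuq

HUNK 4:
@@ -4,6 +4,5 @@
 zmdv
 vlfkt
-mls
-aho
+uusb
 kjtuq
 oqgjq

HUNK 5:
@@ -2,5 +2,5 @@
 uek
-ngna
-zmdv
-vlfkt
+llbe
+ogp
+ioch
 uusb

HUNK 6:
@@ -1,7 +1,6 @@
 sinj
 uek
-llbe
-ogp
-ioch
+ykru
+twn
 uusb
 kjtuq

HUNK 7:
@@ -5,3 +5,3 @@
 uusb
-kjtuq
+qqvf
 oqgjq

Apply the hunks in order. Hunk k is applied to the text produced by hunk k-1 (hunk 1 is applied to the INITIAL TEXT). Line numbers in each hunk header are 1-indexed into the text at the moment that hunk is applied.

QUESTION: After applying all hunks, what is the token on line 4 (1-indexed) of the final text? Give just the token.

Answer: twn

Derivation:
Hunk 1: at line 1 remove [zhwf] add [uek,hifwj,vlfkt] -> 8 lines: sinj uek hifwj vlfkt bdvv psmct kjtuq oqgjq
Hunk 2: at line 1 remove [hifwj] add [ngna,zmdv] -> 9 lines: sinj uek ngna zmdv vlfkt bdvv psmct kjtuq oqgjq
Hunk 3: at line 5 remove [bdvv,psmct] add [mls,aho] -> 9 lines: sinj uek ngna zmdv vlfkt mls aho kjtuq oqgjq
Hunk 4: at line 4 remove [mls,aho] add [uusb] -> 8 lines: sinj uek ngna zmdv vlfkt uusb kjtuq oqgjq
Hunk 5: at line 2 remove [ngna,zmdv,vlfkt] add [llbe,ogp,ioch] -> 8 lines: sinj uek llbe ogp ioch uusb kjtuq oqgjq
Hunk 6: at line 1 remove [llbe,ogp,ioch] add [ykru,twn] -> 7 lines: sinj uek ykru twn uusb kjtuq oqgjq
Hunk 7: at line 5 remove [kjtuq] add [qqvf] -> 7 lines: sinj uek ykru twn uusb qqvf oqgjq
Final line 4: twn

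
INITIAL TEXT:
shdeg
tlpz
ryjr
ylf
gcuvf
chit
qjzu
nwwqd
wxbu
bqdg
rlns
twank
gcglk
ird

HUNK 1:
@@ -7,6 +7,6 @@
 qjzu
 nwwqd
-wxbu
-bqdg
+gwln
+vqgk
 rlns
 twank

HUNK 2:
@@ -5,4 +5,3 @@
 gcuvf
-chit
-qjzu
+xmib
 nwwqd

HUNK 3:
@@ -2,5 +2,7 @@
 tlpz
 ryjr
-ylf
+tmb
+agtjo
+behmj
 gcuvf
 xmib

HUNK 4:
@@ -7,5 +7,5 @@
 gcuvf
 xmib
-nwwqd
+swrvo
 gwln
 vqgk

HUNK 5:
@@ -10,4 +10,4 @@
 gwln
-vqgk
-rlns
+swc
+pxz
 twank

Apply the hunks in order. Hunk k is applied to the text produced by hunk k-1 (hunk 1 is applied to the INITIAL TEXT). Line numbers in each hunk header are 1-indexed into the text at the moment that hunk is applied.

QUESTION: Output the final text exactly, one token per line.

Answer: shdeg
tlpz
ryjr
tmb
agtjo
behmj
gcuvf
xmib
swrvo
gwln
swc
pxz
twank
gcglk
ird

Derivation:
Hunk 1: at line 7 remove [wxbu,bqdg] add [gwln,vqgk] -> 14 lines: shdeg tlpz ryjr ylf gcuvf chit qjzu nwwqd gwln vqgk rlns twank gcglk ird
Hunk 2: at line 5 remove [chit,qjzu] add [xmib] -> 13 lines: shdeg tlpz ryjr ylf gcuvf xmib nwwqd gwln vqgk rlns twank gcglk ird
Hunk 3: at line 2 remove [ylf] add [tmb,agtjo,behmj] -> 15 lines: shdeg tlpz ryjr tmb agtjo behmj gcuvf xmib nwwqd gwln vqgk rlns twank gcglk ird
Hunk 4: at line 7 remove [nwwqd] add [swrvo] -> 15 lines: shdeg tlpz ryjr tmb agtjo behmj gcuvf xmib swrvo gwln vqgk rlns twank gcglk ird
Hunk 5: at line 10 remove [vqgk,rlns] add [swc,pxz] -> 15 lines: shdeg tlpz ryjr tmb agtjo behmj gcuvf xmib swrvo gwln swc pxz twank gcglk ird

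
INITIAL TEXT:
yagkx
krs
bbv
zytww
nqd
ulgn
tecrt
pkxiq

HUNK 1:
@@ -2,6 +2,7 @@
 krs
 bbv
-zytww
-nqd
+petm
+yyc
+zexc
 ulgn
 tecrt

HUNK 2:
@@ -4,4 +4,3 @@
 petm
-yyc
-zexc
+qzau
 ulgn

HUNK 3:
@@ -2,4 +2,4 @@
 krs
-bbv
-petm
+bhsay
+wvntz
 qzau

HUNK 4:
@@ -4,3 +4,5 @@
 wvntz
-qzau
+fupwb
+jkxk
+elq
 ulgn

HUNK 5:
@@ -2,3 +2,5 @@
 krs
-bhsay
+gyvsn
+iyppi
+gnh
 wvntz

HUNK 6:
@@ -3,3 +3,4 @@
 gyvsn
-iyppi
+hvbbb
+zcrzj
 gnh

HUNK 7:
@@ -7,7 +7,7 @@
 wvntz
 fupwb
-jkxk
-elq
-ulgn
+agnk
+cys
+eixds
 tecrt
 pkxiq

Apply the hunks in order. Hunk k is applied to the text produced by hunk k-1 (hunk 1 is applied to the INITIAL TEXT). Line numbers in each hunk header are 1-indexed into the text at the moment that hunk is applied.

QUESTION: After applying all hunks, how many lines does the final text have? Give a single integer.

Answer: 13

Derivation:
Hunk 1: at line 2 remove [zytww,nqd] add [petm,yyc,zexc] -> 9 lines: yagkx krs bbv petm yyc zexc ulgn tecrt pkxiq
Hunk 2: at line 4 remove [yyc,zexc] add [qzau] -> 8 lines: yagkx krs bbv petm qzau ulgn tecrt pkxiq
Hunk 3: at line 2 remove [bbv,petm] add [bhsay,wvntz] -> 8 lines: yagkx krs bhsay wvntz qzau ulgn tecrt pkxiq
Hunk 4: at line 4 remove [qzau] add [fupwb,jkxk,elq] -> 10 lines: yagkx krs bhsay wvntz fupwb jkxk elq ulgn tecrt pkxiq
Hunk 5: at line 2 remove [bhsay] add [gyvsn,iyppi,gnh] -> 12 lines: yagkx krs gyvsn iyppi gnh wvntz fupwb jkxk elq ulgn tecrt pkxiq
Hunk 6: at line 3 remove [iyppi] add [hvbbb,zcrzj] -> 13 lines: yagkx krs gyvsn hvbbb zcrzj gnh wvntz fupwb jkxk elq ulgn tecrt pkxiq
Hunk 7: at line 7 remove [jkxk,elq,ulgn] add [agnk,cys,eixds] -> 13 lines: yagkx krs gyvsn hvbbb zcrzj gnh wvntz fupwb agnk cys eixds tecrt pkxiq
Final line count: 13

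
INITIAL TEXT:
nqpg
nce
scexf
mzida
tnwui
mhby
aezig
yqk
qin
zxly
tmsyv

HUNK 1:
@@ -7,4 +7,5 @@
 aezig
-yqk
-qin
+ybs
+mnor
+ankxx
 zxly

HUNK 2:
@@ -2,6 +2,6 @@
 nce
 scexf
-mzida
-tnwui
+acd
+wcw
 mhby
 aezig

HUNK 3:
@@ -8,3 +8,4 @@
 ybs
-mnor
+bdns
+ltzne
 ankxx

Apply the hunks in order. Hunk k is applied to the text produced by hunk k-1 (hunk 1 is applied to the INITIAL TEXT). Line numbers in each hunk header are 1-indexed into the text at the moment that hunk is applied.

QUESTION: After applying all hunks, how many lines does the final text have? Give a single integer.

Answer: 13

Derivation:
Hunk 1: at line 7 remove [yqk,qin] add [ybs,mnor,ankxx] -> 12 lines: nqpg nce scexf mzida tnwui mhby aezig ybs mnor ankxx zxly tmsyv
Hunk 2: at line 2 remove [mzida,tnwui] add [acd,wcw] -> 12 lines: nqpg nce scexf acd wcw mhby aezig ybs mnor ankxx zxly tmsyv
Hunk 3: at line 8 remove [mnor] add [bdns,ltzne] -> 13 lines: nqpg nce scexf acd wcw mhby aezig ybs bdns ltzne ankxx zxly tmsyv
Final line count: 13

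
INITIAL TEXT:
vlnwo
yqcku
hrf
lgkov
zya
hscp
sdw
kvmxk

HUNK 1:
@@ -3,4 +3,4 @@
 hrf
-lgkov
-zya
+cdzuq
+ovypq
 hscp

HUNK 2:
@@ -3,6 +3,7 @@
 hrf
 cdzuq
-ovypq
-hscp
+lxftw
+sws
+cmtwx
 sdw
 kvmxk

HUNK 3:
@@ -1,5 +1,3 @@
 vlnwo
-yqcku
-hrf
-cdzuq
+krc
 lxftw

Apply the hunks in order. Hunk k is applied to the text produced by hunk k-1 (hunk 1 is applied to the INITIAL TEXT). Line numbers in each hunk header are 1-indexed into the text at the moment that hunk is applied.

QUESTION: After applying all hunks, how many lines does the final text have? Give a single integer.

Answer: 7

Derivation:
Hunk 1: at line 3 remove [lgkov,zya] add [cdzuq,ovypq] -> 8 lines: vlnwo yqcku hrf cdzuq ovypq hscp sdw kvmxk
Hunk 2: at line 3 remove [ovypq,hscp] add [lxftw,sws,cmtwx] -> 9 lines: vlnwo yqcku hrf cdzuq lxftw sws cmtwx sdw kvmxk
Hunk 3: at line 1 remove [yqcku,hrf,cdzuq] add [krc] -> 7 lines: vlnwo krc lxftw sws cmtwx sdw kvmxk
Final line count: 7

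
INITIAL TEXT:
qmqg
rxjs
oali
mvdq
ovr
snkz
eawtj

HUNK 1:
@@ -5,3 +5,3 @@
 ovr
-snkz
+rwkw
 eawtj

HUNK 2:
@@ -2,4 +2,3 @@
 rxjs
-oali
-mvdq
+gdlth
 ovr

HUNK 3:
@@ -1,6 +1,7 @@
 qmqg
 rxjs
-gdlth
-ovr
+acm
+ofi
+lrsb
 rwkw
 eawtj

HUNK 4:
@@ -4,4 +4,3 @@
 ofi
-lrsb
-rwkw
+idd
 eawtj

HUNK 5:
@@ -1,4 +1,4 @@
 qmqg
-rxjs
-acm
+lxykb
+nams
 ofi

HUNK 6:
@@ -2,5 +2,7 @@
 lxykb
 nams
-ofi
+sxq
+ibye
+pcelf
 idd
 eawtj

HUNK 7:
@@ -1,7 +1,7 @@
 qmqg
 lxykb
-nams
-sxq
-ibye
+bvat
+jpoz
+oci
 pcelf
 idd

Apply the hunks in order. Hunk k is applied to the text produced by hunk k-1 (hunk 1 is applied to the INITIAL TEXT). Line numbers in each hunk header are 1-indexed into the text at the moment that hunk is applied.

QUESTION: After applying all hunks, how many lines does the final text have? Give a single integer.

Hunk 1: at line 5 remove [snkz] add [rwkw] -> 7 lines: qmqg rxjs oali mvdq ovr rwkw eawtj
Hunk 2: at line 2 remove [oali,mvdq] add [gdlth] -> 6 lines: qmqg rxjs gdlth ovr rwkw eawtj
Hunk 3: at line 1 remove [gdlth,ovr] add [acm,ofi,lrsb] -> 7 lines: qmqg rxjs acm ofi lrsb rwkw eawtj
Hunk 4: at line 4 remove [lrsb,rwkw] add [idd] -> 6 lines: qmqg rxjs acm ofi idd eawtj
Hunk 5: at line 1 remove [rxjs,acm] add [lxykb,nams] -> 6 lines: qmqg lxykb nams ofi idd eawtj
Hunk 6: at line 2 remove [ofi] add [sxq,ibye,pcelf] -> 8 lines: qmqg lxykb nams sxq ibye pcelf idd eawtj
Hunk 7: at line 1 remove [nams,sxq,ibye] add [bvat,jpoz,oci] -> 8 lines: qmqg lxykb bvat jpoz oci pcelf idd eawtj
Final line count: 8

Answer: 8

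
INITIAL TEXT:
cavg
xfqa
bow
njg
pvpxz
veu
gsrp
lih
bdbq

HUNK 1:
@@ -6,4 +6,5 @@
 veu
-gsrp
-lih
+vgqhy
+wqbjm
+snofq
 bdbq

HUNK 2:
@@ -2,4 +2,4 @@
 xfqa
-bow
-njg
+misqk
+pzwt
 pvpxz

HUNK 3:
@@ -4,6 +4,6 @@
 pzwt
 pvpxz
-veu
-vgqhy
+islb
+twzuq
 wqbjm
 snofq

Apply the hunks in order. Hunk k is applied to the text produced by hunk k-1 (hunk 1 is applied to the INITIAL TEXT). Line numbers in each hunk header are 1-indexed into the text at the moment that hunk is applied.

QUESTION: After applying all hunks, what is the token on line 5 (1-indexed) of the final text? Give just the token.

Hunk 1: at line 6 remove [gsrp,lih] add [vgqhy,wqbjm,snofq] -> 10 lines: cavg xfqa bow njg pvpxz veu vgqhy wqbjm snofq bdbq
Hunk 2: at line 2 remove [bow,njg] add [misqk,pzwt] -> 10 lines: cavg xfqa misqk pzwt pvpxz veu vgqhy wqbjm snofq bdbq
Hunk 3: at line 4 remove [veu,vgqhy] add [islb,twzuq] -> 10 lines: cavg xfqa misqk pzwt pvpxz islb twzuq wqbjm snofq bdbq
Final line 5: pvpxz

Answer: pvpxz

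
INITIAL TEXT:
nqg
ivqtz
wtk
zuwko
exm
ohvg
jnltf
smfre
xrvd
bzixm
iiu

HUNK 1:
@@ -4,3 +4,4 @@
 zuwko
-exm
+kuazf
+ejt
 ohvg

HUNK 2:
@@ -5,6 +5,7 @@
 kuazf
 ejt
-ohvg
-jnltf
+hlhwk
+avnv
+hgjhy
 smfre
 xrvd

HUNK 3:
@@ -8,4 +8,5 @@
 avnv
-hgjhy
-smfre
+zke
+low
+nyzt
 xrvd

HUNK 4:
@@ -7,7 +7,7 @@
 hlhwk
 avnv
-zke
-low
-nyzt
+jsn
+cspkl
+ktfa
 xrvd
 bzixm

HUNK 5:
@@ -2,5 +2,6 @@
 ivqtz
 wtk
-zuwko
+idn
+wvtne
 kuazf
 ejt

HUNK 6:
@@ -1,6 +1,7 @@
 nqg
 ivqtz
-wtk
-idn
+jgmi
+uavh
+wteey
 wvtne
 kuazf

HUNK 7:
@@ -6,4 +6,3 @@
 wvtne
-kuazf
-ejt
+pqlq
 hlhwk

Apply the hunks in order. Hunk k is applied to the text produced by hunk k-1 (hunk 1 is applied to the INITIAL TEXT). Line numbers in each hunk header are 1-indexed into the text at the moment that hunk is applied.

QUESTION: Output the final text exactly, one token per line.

Hunk 1: at line 4 remove [exm] add [kuazf,ejt] -> 12 lines: nqg ivqtz wtk zuwko kuazf ejt ohvg jnltf smfre xrvd bzixm iiu
Hunk 2: at line 5 remove [ohvg,jnltf] add [hlhwk,avnv,hgjhy] -> 13 lines: nqg ivqtz wtk zuwko kuazf ejt hlhwk avnv hgjhy smfre xrvd bzixm iiu
Hunk 3: at line 8 remove [hgjhy,smfre] add [zke,low,nyzt] -> 14 lines: nqg ivqtz wtk zuwko kuazf ejt hlhwk avnv zke low nyzt xrvd bzixm iiu
Hunk 4: at line 7 remove [zke,low,nyzt] add [jsn,cspkl,ktfa] -> 14 lines: nqg ivqtz wtk zuwko kuazf ejt hlhwk avnv jsn cspkl ktfa xrvd bzixm iiu
Hunk 5: at line 2 remove [zuwko] add [idn,wvtne] -> 15 lines: nqg ivqtz wtk idn wvtne kuazf ejt hlhwk avnv jsn cspkl ktfa xrvd bzixm iiu
Hunk 6: at line 1 remove [wtk,idn] add [jgmi,uavh,wteey] -> 16 lines: nqg ivqtz jgmi uavh wteey wvtne kuazf ejt hlhwk avnv jsn cspkl ktfa xrvd bzixm iiu
Hunk 7: at line 6 remove [kuazf,ejt] add [pqlq] -> 15 lines: nqg ivqtz jgmi uavh wteey wvtne pqlq hlhwk avnv jsn cspkl ktfa xrvd bzixm iiu

Answer: nqg
ivqtz
jgmi
uavh
wteey
wvtne
pqlq
hlhwk
avnv
jsn
cspkl
ktfa
xrvd
bzixm
iiu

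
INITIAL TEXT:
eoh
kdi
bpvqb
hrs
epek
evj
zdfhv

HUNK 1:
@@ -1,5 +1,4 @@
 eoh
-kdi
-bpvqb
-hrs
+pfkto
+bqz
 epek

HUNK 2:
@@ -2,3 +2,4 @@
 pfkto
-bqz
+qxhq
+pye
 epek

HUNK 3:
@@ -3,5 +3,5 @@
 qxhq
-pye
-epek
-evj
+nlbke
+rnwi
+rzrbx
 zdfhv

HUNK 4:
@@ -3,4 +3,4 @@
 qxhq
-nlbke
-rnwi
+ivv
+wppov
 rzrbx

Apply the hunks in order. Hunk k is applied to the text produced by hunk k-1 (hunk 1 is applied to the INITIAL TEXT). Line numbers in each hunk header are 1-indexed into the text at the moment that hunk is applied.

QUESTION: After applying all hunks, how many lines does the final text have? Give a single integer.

Answer: 7

Derivation:
Hunk 1: at line 1 remove [kdi,bpvqb,hrs] add [pfkto,bqz] -> 6 lines: eoh pfkto bqz epek evj zdfhv
Hunk 2: at line 2 remove [bqz] add [qxhq,pye] -> 7 lines: eoh pfkto qxhq pye epek evj zdfhv
Hunk 3: at line 3 remove [pye,epek,evj] add [nlbke,rnwi,rzrbx] -> 7 lines: eoh pfkto qxhq nlbke rnwi rzrbx zdfhv
Hunk 4: at line 3 remove [nlbke,rnwi] add [ivv,wppov] -> 7 lines: eoh pfkto qxhq ivv wppov rzrbx zdfhv
Final line count: 7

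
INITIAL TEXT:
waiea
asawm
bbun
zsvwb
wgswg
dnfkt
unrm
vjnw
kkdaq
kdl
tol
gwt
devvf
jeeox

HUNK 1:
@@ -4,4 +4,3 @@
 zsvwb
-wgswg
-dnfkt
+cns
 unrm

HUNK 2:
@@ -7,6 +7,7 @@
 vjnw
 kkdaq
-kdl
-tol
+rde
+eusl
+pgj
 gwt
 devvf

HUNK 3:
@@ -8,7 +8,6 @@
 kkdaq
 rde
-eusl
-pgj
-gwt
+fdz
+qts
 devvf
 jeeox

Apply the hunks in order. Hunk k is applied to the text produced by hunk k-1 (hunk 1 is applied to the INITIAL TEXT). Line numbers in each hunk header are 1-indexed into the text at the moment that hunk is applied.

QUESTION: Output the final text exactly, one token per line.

Hunk 1: at line 4 remove [wgswg,dnfkt] add [cns] -> 13 lines: waiea asawm bbun zsvwb cns unrm vjnw kkdaq kdl tol gwt devvf jeeox
Hunk 2: at line 7 remove [kdl,tol] add [rde,eusl,pgj] -> 14 lines: waiea asawm bbun zsvwb cns unrm vjnw kkdaq rde eusl pgj gwt devvf jeeox
Hunk 3: at line 8 remove [eusl,pgj,gwt] add [fdz,qts] -> 13 lines: waiea asawm bbun zsvwb cns unrm vjnw kkdaq rde fdz qts devvf jeeox

Answer: waiea
asawm
bbun
zsvwb
cns
unrm
vjnw
kkdaq
rde
fdz
qts
devvf
jeeox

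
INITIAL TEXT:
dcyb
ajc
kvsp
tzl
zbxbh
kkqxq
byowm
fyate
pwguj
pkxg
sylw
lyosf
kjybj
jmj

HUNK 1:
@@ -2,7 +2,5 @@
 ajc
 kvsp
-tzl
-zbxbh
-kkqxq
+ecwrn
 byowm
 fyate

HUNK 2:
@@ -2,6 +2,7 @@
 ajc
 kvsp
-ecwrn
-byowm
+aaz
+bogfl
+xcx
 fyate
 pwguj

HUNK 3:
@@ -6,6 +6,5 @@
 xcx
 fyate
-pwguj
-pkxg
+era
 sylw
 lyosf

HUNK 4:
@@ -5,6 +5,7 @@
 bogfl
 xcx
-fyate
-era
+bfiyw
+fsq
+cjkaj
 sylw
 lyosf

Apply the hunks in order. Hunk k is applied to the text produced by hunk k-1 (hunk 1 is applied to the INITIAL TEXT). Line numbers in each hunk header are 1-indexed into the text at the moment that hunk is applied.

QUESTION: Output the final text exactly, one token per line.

Answer: dcyb
ajc
kvsp
aaz
bogfl
xcx
bfiyw
fsq
cjkaj
sylw
lyosf
kjybj
jmj

Derivation:
Hunk 1: at line 2 remove [tzl,zbxbh,kkqxq] add [ecwrn] -> 12 lines: dcyb ajc kvsp ecwrn byowm fyate pwguj pkxg sylw lyosf kjybj jmj
Hunk 2: at line 2 remove [ecwrn,byowm] add [aaz,bogfl,xcx] -> 13 lines: dcyb ajc kvsp aaz bogfl xcx fyate pwguj pkxg sylw lyosf kjybj jmj
Hunk 3: at line 6 remove [pwguj,pkxg] add [era] -> 12 lines: dcyb ajc kvsp aaz bogfl xcx fyate era sylw lyosf kjybj jmj
Hunk 4: at line 5 remove [fyate,era] add [bfiyw,fsq,cjkaj] -> 13 lines: dcyb ajc kvsp aaz bogfl xcx bfiyw fsq cjkaj sylw lyosf kjybj jmj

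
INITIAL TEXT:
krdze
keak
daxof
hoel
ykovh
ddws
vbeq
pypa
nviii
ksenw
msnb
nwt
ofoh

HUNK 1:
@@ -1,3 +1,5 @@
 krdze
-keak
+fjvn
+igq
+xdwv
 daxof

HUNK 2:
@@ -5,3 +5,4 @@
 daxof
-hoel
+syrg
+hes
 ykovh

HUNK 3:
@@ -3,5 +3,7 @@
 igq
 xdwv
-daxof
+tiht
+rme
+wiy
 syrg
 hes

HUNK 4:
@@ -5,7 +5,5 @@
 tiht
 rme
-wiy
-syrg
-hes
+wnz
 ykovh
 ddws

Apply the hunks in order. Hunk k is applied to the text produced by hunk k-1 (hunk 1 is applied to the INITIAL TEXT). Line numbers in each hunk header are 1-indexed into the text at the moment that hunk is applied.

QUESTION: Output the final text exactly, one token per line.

Hunk 1: at line 1 remove [keak] add [fjvn,igq,xdwv] -> 15 lines: krdze fjvn igq xdwv daxof hoel ykovh ddws vbeq pypa nviii ksenw msnb nwt ofoh
Hunk 2: at line 5 remove [hoel] add [syrg,hes] -> 16 lines: krdze fjvn igq xdwv daxof syrg hes ykovh ddws vbeq pypa nviii ksenw msnb nwt ofoh
Hunk 3: at line 3 remove [daxof] add [tiht,rme,wiy] -> 18 lines: krdze fjvn igq xdwv tiht rme wiy syrg hes ykovh ddws vbeq pypa nviii ksenw msnb nwt ofoh
Hunk 4: at line 5 remove [wiy,syrg,hes] add [wnz] -> 16 lines: krdze fjvn igq xdwv tiht rme wnz ykovh ddws vbeq pypa nviii ksenw msnb nwt ofoh

Answer: krdze
fjvn
igq
xdwv
tiht
rme
wnz
ykovh
ddws
vbeq
pypa
nviii
ksenw
msnb
nwt
ofoh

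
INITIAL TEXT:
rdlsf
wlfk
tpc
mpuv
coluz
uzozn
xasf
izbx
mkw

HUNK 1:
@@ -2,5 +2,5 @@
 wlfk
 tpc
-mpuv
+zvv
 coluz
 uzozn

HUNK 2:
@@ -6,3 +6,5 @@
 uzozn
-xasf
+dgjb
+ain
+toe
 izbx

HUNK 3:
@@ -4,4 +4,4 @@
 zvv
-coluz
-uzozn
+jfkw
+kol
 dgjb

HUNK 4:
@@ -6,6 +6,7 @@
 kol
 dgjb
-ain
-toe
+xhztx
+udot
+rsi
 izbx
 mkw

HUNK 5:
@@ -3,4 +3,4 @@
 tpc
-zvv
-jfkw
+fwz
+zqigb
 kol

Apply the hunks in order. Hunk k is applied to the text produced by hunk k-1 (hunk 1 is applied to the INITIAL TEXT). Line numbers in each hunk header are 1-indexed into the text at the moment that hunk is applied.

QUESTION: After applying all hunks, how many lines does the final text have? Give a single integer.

Answer: 12

Derivation:
Hunk 1: at line 2 remove [mpuv] add [zvv] -> 9 lines: rdlsf wlfk tpc zvv coluz uzozn xasf izbx mkw
Hunk 2: at line 6 remove [xasf] add [dgjb,ain,toe] -> 11 lines: rdlsf wlfk tpc zvv coluz uzozn dgjb ain toe izbx mkw
Hunk 3: at line 4 remove [coluz,uzozn] add [jfkw,kol] -> 11 lines: rdlsf wlfk tpc zvv jfkw kol dgjb ain toe izbx mkw
Hunk 4: at line 6 remove [ain,toe] add [xhztx,udot,rsi] -> 12 lines: rdlsf wlfk tpc zvv jfkw kol dgjb xhztx udot rsi izbx mkw
Hunk 5: at line 3 remove [zvv,jfkw] add [fwz,zqigb] -> 12 lines: rdlsf wlfk tpc fwz zqigb kol dgjb xhztx udot rsi izbx mkw
Final line count: 12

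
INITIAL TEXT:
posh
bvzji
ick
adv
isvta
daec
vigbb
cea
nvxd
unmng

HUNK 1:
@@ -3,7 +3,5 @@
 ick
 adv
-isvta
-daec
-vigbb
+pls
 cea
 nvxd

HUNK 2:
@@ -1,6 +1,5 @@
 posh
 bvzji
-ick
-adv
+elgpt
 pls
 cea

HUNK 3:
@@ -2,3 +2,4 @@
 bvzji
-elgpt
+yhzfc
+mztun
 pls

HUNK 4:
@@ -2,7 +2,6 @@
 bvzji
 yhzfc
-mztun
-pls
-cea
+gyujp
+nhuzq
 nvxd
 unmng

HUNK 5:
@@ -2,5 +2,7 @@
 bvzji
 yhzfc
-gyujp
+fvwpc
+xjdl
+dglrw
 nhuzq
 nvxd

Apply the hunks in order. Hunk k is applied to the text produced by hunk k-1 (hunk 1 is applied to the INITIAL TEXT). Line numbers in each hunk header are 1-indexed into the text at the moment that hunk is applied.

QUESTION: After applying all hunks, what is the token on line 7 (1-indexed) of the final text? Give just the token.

Answer: nhuzq

Derivation:
Hunk 1: at line 3 remove [isvta,daec,vigbb] add [pls] -> 8 lines: posh bvzji ick adv pls cea nvxd unmng
Hunk 2: at line 1 remove [ick,adv] add [elgpt] -> 7 lines: posh bvzji elgpt pls cea nvxd unmng
Hunk 3: at line 2 remove [elgpt] add [yhzfc,mztun] -> 8 lines: posh bvzji yhzfc mztun pls cea nvxd unmng
Hunk 4: at line 2 remove [mztun,pls,cea] add [gyujp,nhuzq] -> 7 lines: posh bvzji yhzfc gyujp nhuzq nvxd unmng
Hunk 5: at line 2 remove [gyujp] add [fvwpc,xjdl,dglrw] -> 9 lines: posh bvzji yhzfc fvwpc xjdl dglrw nhuzq nvxd unmng
Final line 7: nhuzq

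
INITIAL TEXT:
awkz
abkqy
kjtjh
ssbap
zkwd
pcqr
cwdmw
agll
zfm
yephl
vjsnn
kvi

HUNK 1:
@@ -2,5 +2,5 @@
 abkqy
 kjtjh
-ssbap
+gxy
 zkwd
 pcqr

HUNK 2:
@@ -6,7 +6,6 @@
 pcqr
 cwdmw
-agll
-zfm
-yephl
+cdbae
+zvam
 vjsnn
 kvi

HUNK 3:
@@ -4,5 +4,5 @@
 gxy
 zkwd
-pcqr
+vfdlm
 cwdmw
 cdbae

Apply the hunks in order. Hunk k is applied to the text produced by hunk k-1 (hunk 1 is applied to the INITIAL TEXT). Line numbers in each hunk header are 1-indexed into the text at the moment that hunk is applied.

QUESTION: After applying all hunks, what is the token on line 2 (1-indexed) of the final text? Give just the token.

Hunk 1: at line 2 remove [ssbap] add [gxy] -> 12 lines: awkz abkqy kjtjh gxy zkwd pcqr cwdmw agll zfm yephl vjsnn kvi
Hunk 2: at line 6 remove [agll,zfm,yephl] add [cdbae,zvam] -> 11 lines: awkz abkqy kjtjh gxy zkwd pcqr cwdmw cdbae zvam vjsnn kvi
Hunk 3: at line 4 remove [pcqr] add [vfdlm] -> 11 lines: awkz abkqy kjtjh gxy zkwd vfdlm cwdmw cdbae zvam vjsnn kvi
Final line 2: abkqy

Answer: abkqy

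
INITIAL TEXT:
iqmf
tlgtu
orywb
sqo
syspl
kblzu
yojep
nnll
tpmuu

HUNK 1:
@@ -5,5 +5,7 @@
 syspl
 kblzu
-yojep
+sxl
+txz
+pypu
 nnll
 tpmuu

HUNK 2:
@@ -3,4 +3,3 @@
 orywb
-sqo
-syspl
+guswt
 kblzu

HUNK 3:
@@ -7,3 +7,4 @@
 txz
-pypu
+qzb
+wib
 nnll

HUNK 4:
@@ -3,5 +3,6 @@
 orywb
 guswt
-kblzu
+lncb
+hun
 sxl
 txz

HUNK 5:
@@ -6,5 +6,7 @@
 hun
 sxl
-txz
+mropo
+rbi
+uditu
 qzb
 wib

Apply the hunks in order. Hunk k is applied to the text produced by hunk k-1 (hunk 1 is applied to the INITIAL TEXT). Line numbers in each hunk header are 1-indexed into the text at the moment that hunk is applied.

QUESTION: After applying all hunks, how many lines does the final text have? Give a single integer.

Answer: 14

Derivation:
Hunk 1: at line 5 remove [yojep] add [sxl,txz,pypu] -> 11 lines: iqmf tlgtu orywb sqo syspl kblzu sxl txz pypu nnll tpmuu
Hunk 2: at line 3 remove [sqo,syspl] add [guswt] -> 10 lines: iqmf tlgtu orywb guswt kblzu sxl txz pypu nnll tpmuu
Hunk 3: at line 7 remove [pypu] add [qzb,wib] -> 11 lines: iqmf tlgtu orywb guswt kblzu sxl txz qzb wib nnll tpmuu
Hunk 4: at line 3 remove [kblzu] add [lncb,hun] -> 12 lines: iqmf tlgtu orywb guswt lncb hun sxl txz qzb wib nnll tpmuu
Hunk 5: at line 6 remove [txz] add [mropo,rbi,uditu] -> 14 lines: iqmf tlgtu orywb guswt lncb hun sxl mropo rbi uditu qzb wib nnll tpmuu
Final line count: 14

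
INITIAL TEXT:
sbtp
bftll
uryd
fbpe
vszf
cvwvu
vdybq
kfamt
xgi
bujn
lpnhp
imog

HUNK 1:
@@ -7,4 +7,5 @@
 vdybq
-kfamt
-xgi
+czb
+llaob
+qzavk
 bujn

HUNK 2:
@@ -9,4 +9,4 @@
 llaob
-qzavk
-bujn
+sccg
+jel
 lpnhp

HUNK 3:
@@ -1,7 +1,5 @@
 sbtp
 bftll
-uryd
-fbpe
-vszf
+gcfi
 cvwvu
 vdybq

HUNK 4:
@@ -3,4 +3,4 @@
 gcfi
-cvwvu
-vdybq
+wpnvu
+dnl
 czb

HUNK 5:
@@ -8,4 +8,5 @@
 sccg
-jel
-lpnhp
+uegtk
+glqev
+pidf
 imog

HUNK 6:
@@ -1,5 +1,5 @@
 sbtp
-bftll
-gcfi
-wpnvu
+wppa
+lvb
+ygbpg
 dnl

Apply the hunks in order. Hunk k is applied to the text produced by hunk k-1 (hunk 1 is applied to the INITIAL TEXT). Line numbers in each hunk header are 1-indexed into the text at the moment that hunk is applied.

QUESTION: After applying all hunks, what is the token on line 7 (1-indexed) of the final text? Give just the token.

Hunk 1: at line 7 remove [kfamt,xgi] add [czb,llaob,qzavk] -> 13 lines: sbtp bftll uryd fbpe vszf cvwvu vdybq czb llaob qzavk bujn lpnhp imog
Hunk 2: at line 9 remove [qzavk,bujn] add [sccg,jel] -> 13 lines: sbtp bftll uryd fbpe vszf cvwvu vdybq czb llaob sccg jel lpnhp imog
Hunk 3: at line 1 remove [uryd,fbpe,vszf] add [gcfi] -> 11 lines: sbtp bftll gcfi cvwvu vdybq czb llaob sccg jel lpnhp imog
Hunk 4: at line 3 remove [cvwvu,vdybq] add [wpnvu,dnl] -> 11 lines: sbtp bftll gcfi wpnvu dnl czb llaob sccg jel lpnhp imog
Hunk 5: at line 8 remove [jel,lpnhp] add [uegtk,glqev,pidf] -> 12 lines: sbtp bftll gcfi wpnvu dnl czb llaob sccg uegtk glqev pidf imog
Hunk 6: at line 1 remove [bftll,gcfi,wpnvu] add [wppa,lvb,ygbpg] -> 12 lines: sbtp wppa lvb ygbpg dnl czb llaob sccg uegtk glqev pidf imog
Final line 7: llaob

Answer: llaob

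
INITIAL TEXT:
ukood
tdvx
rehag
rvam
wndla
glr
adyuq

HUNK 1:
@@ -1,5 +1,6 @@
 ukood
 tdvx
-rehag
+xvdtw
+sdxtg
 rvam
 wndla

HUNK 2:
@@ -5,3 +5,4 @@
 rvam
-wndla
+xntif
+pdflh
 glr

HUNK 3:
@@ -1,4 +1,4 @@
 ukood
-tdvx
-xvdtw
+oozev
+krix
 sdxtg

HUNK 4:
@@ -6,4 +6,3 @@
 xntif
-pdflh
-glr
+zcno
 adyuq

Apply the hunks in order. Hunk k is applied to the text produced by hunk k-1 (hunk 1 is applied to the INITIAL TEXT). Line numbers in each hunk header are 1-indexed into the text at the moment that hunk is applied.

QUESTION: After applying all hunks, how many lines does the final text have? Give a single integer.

Answer: 8

Derivation:
Hunk 1: at line 1 remove [rehag] add [xvdtw,sdxtg] -> 8 lines: ukood tdvx xvdtw sdxtg rvam wndla glr adyuq
Hunk 2: at line 5 remove [wndla] add [xntif,pdflh] -> 9 lines: ukood tdvx xvdtw sdxtg rvam xntif pdflh glr adyuq
Hunk 3: at line 1 remove [tdvx,xvdtw] add [oozev,krix] -> 9 lines: ukood oozev krix sdxtg rvam xntif pdflh glr adyuq
Hunk 4: at line 6 remove [pdflh,glr] add [zcno] -> 8 lines: ukood oozev krix sdxtg rvam xntif zcno adyuq
Final line count: 8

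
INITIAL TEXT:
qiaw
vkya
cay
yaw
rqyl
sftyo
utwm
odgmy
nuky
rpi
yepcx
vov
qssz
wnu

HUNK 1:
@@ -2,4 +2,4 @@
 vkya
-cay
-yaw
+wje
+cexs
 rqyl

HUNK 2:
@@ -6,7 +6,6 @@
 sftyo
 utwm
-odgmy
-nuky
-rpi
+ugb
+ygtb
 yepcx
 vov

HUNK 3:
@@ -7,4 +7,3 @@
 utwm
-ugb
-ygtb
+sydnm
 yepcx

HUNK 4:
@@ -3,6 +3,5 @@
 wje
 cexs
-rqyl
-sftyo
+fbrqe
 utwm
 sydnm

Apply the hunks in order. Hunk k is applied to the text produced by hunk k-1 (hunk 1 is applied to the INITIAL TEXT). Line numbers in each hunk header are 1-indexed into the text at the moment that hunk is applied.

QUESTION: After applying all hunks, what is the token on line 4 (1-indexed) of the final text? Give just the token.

Hunk 1: at line 2 remove [cay,yaw] add [wje,cexs] -> 14 lines: qiaw vkya wje cexs rqyl sftyo utwm odgmy nuky rpi yepcx vov qssz wnu
Hunk 2: at line 6 remove [odgmy,nuky,rpi] add [ugb,ygtb] -> 13 lines: qiaw vkya wje cexs rqyl sftyo utwm ugb ygtb yepcx vov qssz wnu
Hunk 3: at line 7 remove [ugb,ygtb] add [sydnm] -> 12 lines: qiaw vkya wje cexs rqyl sftyo utwm sydnm yepcx vov qssz wnu
Hunk 4: at line 3 remove [rqyl,sftyo] add [fbrqe] -> 11 lines: qiaw vkya wje cexs fbrqe utwm sydnm yepcx vov qssz wnu
Final line 4: cexs

Answer: cexs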